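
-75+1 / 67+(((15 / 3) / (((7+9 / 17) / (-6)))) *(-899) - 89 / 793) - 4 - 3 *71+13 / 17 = 190219347471 / 57806528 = 3290.62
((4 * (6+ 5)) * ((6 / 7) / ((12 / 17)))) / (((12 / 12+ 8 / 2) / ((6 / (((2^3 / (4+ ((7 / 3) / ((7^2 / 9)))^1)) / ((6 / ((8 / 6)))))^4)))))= 3399223138641 / 1376829440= 2468.88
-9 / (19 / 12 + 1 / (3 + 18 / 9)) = -540 / 107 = -5.05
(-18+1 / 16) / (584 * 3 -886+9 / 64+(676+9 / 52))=-2132 / 183315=-0.01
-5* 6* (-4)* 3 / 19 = 360 / 19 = 18.95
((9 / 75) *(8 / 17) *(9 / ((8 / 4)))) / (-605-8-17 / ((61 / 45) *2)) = -13176 / 32109175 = -0.00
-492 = -492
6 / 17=0.35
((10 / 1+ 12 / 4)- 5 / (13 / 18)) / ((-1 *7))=-79 / 91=-0.87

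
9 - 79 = -70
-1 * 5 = -5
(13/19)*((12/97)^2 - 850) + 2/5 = -519480348/893855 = -581.17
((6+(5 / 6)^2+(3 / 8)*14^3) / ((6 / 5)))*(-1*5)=-932125 / 216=-4315.39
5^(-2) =1 / 25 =0.04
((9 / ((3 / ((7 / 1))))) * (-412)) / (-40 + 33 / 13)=112476 / 487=230.96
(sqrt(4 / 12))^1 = 0.58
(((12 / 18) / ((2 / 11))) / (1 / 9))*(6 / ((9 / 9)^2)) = 198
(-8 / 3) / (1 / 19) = -152 / 3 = -50.67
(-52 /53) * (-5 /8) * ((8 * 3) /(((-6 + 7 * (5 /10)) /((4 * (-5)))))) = 117.74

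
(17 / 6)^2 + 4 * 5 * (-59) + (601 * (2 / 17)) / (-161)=-115520039 / 98532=-1172.41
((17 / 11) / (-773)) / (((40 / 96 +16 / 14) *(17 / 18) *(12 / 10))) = -1260 / 1113893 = -0.00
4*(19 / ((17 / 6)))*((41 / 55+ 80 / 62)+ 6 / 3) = 3137736 / 28985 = 108.25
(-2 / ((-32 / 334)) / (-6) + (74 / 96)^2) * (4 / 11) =-6647 / 6336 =-1.05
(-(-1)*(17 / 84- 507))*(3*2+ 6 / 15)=-340568 / 105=-3243.50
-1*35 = -35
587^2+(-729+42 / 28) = 687683 / 2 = 343841.50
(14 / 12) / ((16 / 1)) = 7 / 96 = 0.07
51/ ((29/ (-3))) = -153/ 29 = -5.28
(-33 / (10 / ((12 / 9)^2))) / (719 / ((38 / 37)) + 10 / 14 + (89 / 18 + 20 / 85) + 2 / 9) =-99484 / 11975305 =-0.01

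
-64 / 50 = -32 / 25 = -1.28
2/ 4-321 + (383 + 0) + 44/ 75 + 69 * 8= 92263/ 150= 615.09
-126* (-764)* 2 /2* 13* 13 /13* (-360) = -450515520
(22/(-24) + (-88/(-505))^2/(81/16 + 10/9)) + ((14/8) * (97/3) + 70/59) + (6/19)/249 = 3598246745965169/63283352297025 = 56.86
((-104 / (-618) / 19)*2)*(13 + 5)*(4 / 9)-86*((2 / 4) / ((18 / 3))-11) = 11025445 / 11742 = 938.98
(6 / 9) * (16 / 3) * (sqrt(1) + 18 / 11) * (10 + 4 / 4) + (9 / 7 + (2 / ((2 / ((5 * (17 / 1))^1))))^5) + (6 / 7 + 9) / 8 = 2236274828237 / 504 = 4437053230.63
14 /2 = 7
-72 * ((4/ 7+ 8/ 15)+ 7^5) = -42356424/ 35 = -1210183.54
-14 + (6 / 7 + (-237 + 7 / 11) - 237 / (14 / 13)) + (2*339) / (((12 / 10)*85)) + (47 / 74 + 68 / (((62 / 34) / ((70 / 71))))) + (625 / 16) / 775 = -425.48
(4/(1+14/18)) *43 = 387/4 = 96.75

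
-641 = -641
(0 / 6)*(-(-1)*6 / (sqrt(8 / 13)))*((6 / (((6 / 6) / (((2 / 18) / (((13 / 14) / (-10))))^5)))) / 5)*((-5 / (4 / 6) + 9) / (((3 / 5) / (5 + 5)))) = 0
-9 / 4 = -2.25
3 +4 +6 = 13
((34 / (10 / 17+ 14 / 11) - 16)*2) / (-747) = -395 / 64989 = -0.01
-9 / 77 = -0.12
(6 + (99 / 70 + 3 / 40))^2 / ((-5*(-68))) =4397409 / 26656000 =0.16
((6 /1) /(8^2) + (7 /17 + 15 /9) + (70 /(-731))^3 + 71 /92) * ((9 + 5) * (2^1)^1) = 17768295160483 /215621075832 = 82.41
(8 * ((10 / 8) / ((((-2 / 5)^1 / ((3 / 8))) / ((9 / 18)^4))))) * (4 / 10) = -15 / 64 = -0.23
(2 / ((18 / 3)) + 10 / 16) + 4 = 119 / 24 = 4.96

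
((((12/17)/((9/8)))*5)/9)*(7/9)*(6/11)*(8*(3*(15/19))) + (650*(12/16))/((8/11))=344386925/511632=673.11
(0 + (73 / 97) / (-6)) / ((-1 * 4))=73 / 2328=0.03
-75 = -75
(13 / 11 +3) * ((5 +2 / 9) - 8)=-1150 / 99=-11.62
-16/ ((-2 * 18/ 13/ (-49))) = -2548/ 9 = -283.11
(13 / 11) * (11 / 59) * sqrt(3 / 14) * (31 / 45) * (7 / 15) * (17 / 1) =6851 * sqrt(42) / 79650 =0.56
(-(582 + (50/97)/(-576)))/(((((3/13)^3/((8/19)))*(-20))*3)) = 35720423219/107483760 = 332.33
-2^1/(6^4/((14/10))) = -7/3240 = -0.00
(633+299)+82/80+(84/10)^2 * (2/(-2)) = 172493/200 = 862.46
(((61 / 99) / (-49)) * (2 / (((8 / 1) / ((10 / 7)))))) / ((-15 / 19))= 0.01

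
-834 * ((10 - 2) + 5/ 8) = -7193.25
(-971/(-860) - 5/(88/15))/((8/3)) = 15711/151360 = 0.10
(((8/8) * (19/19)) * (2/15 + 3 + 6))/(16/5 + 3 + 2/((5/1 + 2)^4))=328937/223323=1.47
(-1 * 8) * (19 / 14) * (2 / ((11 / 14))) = -304 / 11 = -27.64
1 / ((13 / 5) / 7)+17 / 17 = 48 / 13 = 3.69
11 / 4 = 2.75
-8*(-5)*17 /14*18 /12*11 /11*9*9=41310 /7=5901.43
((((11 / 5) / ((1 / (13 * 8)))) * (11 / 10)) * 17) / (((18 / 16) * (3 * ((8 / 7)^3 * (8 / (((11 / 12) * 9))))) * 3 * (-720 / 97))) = -9786697921 / 248832000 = -39.33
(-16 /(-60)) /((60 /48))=16 /75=0.21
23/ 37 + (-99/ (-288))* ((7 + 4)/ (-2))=-3005/ 2368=-1.27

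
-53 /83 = -0.64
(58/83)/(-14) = -29/581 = -0.05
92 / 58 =46 / 29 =1.59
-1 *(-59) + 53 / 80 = 4773 / 80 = 59.66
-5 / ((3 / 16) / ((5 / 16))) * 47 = -1175 / 3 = -391.67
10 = 10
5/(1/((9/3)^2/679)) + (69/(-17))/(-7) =7458/11543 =0.65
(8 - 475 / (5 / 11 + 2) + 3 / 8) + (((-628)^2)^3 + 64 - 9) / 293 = 13249869887857156981 / 63288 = 209358328401231.78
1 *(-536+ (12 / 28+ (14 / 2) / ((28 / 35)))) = -14751 / 28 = -526.82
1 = 1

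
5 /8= 0.62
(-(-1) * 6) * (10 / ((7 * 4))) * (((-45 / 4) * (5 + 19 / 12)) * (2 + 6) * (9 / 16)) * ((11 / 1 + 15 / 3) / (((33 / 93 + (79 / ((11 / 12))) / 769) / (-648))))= 13591827305100 / 857059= 15858683.36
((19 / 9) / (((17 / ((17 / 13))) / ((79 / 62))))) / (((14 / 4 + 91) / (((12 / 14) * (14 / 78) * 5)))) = 15010 / 8911539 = 0.00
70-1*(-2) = 72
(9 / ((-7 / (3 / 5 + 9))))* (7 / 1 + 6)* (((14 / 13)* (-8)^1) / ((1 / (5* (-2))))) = -13824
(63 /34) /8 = 63 /272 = 0.23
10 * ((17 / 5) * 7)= 238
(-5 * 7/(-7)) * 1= 5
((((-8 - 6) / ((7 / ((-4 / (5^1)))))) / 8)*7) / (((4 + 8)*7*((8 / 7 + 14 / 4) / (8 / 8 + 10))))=0.04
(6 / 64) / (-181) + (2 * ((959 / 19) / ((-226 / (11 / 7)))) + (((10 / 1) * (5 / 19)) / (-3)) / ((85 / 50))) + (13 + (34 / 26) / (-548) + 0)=13304854476785 / 1129521997344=11.78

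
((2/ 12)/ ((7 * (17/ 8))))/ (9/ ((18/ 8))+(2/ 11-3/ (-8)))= 352/ 143157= 0.00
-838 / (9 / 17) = -14246 / 9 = -1582.89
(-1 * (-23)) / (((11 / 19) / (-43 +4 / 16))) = -74727 / 44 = -1698.34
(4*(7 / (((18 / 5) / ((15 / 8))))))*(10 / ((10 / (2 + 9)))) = 1925 / 12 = 160.42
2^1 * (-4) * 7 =-56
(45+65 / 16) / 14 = 785 / 224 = 3.50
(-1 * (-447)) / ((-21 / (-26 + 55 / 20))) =494.89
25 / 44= 0.57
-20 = -20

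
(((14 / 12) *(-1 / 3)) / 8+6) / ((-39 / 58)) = -24853 / 2808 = -8.85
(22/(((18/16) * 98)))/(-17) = -88/7497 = -0.01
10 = 10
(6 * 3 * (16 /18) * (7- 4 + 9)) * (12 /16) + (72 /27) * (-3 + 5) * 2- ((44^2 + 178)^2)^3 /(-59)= 267763362137047563184 /177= 1512787356706483407.82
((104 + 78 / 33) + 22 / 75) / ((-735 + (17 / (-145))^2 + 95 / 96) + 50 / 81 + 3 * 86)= -63937099008 / 284973209257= -0.22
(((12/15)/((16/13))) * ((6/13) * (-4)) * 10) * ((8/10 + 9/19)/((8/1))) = -363/190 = -1.91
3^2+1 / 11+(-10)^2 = 1200 / 11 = 109.09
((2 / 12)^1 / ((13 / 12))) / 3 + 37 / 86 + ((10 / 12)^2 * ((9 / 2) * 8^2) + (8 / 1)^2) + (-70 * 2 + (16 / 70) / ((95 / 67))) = 124.64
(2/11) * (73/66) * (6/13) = 146/1573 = 0.09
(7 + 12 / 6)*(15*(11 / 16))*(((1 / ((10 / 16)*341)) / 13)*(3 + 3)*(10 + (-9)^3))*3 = -174717 / 403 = -433.54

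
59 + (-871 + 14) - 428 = -1226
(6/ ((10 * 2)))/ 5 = 3/ 50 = 0.06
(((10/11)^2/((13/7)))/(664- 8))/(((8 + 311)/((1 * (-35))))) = -6125/82293068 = -0.00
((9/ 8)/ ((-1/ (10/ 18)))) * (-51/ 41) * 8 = 255/ 41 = 6.22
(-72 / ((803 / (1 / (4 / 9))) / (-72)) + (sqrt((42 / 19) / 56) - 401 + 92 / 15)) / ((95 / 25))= -4581209 / 45771 + 5 * sqrt(57) / 722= -100.04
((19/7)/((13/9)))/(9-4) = 171/455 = 0.38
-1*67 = -67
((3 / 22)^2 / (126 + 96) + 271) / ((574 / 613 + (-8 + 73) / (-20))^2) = 7294532291782 / 144082973133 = 50.63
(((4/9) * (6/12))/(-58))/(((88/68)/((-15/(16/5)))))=425/30624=0.01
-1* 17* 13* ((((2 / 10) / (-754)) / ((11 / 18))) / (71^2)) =153 / 8040395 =0.00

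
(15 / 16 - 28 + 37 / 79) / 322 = -33615 / 407008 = -0.08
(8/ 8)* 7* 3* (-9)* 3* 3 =-1701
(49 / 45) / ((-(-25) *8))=49 / 9000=0.01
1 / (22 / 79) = 79 / 22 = 3.59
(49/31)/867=49/26877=0.00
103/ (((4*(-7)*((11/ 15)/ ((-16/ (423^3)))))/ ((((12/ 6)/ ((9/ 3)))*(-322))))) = -189520/ 832556637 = -0.00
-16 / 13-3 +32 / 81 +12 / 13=-3067 / 1053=-2.91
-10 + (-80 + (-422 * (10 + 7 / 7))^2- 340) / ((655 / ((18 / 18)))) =21541194 / 655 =32887.32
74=74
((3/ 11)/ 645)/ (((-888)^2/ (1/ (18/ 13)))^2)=169/ 476461724617359360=0.00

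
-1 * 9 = -9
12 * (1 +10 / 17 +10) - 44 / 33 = 7024 / 51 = 137.73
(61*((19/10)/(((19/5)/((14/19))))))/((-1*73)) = -0.31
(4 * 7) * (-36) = -1008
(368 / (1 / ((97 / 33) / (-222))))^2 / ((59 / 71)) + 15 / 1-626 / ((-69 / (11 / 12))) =1889462107871 / 36415282266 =51.89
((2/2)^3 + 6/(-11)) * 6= 30/11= 2.73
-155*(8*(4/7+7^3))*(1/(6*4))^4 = -372775/290304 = -1.28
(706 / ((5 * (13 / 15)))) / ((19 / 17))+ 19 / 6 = 148.94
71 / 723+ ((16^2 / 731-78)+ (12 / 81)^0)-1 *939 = -536732219 / 528513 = -1015.55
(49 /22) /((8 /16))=49 /11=4.45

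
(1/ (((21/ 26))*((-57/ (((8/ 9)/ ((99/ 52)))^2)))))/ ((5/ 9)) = -0.01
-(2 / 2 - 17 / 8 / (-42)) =-353 / 336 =-1.05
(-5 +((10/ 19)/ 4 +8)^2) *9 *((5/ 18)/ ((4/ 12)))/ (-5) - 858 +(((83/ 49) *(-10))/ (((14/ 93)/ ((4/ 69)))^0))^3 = -1973995238863/ 339770312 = -5809.79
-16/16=-1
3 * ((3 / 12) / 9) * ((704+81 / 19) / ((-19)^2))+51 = 4211165 / 82308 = 51.16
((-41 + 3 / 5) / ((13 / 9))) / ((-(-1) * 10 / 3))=-2727 / 325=-8.39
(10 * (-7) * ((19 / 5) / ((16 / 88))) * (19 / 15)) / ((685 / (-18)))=166782 / 3425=48.70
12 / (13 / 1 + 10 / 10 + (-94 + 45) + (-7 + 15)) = -4 / 9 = -0.44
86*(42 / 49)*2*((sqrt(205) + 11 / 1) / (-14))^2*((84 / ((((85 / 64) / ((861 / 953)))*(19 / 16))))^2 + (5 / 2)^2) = 31216044646601830851*sqrt(205) / 812503002725575 + 462565025217827129883 / 812503002725575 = 1119393.73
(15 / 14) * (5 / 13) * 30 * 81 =91125 / 91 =1001.37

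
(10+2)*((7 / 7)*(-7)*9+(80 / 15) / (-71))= -53740 / 71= -756.90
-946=-946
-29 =-29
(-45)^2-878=1147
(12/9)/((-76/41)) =-41/57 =-0.72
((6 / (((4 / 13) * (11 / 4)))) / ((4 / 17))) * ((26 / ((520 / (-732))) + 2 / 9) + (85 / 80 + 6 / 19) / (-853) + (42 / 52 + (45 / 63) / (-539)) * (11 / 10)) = -6278946176309 / 5870305056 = -1069.61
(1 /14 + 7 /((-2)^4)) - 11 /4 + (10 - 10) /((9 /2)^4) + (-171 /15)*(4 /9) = -12277 /1680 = -7.31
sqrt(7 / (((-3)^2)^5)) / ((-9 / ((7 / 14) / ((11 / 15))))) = -5 * sqrt(7) / 16038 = -0.00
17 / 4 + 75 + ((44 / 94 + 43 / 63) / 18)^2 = 112567622183 / 1420338402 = 79.25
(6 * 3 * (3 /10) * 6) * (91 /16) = 7371 /40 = 184.28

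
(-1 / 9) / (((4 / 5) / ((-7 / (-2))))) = -35 / 72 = -0.49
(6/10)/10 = 3/50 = 0.06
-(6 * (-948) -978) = 6666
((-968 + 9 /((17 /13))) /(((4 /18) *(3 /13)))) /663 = -16339 /578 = -28.27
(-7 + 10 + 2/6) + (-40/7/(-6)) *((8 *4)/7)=1130/147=7.69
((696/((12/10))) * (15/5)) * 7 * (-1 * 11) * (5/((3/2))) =-446600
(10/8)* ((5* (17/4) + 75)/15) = 385/48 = 8.02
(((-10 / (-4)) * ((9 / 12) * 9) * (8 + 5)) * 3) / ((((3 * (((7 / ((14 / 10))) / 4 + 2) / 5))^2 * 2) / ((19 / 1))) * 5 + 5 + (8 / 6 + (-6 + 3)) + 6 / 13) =19506825 / 171799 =113.54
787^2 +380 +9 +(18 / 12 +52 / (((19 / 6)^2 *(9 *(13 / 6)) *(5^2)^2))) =279666474567 / 451250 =619759.50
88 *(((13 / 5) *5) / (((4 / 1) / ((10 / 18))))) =1430 / 9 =158.89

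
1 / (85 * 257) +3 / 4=65539 / 87380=0.75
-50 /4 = -25 /2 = -12.50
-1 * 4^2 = -16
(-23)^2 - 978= -449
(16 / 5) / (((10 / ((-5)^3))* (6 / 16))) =-320 / 3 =-106.67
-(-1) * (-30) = -30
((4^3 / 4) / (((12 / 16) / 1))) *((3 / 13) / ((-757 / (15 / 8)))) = -0.01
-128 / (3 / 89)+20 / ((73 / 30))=-829816 / 219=-3789.11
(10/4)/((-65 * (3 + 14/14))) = -1/104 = -0.01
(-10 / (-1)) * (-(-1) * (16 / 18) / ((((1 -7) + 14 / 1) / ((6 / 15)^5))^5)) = 16384 / 536441802978515625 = 0.00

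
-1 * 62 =-62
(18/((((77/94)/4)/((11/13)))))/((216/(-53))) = -18.25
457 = 457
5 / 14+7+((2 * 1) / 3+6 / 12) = 179 / 21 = 8.52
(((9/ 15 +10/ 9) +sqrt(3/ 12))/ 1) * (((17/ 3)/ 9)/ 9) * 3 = 3383/ 7290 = 0.46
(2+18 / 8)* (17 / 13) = 289 / 52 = 5.56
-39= -39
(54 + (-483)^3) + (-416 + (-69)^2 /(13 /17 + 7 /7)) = -1126762511 /10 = -112676251.10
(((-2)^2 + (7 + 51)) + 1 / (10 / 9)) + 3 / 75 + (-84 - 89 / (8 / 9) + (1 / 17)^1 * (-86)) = -429229 / 3400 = -126.24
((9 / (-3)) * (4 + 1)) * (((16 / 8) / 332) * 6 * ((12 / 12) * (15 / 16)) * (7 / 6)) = -1575 / 2656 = -0.59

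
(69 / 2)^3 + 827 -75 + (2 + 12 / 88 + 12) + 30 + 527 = 3730035 / 88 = 42386.76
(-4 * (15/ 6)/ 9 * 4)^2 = 1600/ 81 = 19.75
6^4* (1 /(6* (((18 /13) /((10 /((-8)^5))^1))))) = -195 /4096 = -0.05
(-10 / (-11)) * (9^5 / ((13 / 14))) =8266860 / 143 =57810.21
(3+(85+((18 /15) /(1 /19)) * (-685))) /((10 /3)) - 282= -4941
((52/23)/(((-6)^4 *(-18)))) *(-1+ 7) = -13/22356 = -0.00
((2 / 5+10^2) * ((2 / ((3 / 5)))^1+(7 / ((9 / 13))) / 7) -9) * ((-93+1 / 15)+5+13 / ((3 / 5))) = -21053914 / 675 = -31190.98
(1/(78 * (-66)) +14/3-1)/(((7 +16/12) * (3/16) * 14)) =0.17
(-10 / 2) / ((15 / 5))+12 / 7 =0.05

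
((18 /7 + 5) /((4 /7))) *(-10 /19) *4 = -530 /19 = -27.89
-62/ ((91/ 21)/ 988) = -14136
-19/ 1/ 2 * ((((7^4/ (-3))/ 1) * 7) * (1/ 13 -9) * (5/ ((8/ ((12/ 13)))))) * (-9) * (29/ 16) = 12085157385/ 2704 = 4469362.94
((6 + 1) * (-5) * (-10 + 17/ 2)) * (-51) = -5355/ 2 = -2677.50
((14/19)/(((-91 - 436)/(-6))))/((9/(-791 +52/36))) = -616/837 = -0.74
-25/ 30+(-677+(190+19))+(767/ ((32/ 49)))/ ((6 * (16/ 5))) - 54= -472743/ 1024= -461.66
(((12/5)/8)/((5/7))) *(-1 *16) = -168/25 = -6.72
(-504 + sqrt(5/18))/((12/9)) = -378 + sqrt(10)/8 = -377.60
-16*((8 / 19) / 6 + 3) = -49.12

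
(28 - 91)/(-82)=63/82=0.77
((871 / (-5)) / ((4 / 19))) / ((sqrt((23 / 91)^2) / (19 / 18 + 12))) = -70780073 / 1656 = -42741.59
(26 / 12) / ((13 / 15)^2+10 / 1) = 975 / 4838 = 0.20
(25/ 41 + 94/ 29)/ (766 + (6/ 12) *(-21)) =9158/ 1796579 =0.01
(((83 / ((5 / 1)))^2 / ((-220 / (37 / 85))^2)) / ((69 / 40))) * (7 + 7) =66017287 / 7540190625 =0.01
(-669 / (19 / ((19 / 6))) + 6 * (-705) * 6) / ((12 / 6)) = -50983 / 4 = -12745.75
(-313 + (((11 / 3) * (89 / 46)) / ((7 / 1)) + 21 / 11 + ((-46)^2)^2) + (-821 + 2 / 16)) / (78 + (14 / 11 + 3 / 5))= 56043.22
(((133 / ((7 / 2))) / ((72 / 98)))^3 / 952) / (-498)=-115279213 / 394989696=-0.29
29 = 29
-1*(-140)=140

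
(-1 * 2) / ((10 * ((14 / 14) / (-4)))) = 0.80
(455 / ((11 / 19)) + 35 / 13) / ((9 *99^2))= 12530 / 1401543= 0.01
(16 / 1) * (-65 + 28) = -592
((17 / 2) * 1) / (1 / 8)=68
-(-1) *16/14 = 8/7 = 1.14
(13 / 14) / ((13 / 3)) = 3 / 14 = 0.21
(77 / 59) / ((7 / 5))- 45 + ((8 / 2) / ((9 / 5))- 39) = -42929 / 531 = -80.85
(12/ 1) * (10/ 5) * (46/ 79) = 1104/ 79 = 13.97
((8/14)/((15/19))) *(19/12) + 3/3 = 676/315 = 2.15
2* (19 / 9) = 38 / 9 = 4.22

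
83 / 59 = 1.41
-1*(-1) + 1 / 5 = 6 / 5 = 1.20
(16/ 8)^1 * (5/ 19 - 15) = -560/ 19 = -29.47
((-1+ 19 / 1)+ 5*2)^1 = 28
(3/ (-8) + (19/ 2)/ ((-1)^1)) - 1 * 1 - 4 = -119/ 8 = -14.88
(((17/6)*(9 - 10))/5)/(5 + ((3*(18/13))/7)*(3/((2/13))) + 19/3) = -119/4810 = -0.02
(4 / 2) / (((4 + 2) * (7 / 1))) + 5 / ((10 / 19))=401 / 42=9.55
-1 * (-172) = 172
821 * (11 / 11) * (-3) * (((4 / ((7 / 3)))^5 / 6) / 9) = -11349504 / 16807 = -675.28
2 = 2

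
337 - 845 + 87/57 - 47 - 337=-16919/19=-890.47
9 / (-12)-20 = -83 / 4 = -20.75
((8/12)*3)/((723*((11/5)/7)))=70/7953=0.01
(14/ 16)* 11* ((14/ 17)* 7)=3773/ 68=55.49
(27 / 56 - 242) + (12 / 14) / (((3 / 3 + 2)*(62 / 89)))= -418563 / 1736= -241.11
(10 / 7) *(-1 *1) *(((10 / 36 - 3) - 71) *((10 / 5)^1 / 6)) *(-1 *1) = -6635 / 189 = -35.11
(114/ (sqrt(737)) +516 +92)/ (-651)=-608/ 651 -38 * sqrt(737)/ 159929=-0.94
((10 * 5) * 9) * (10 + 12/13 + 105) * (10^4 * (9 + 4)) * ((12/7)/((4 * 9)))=2260500000/7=322928571.43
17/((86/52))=442/43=10.28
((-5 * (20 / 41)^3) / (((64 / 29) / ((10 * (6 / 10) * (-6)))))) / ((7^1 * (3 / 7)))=217500 / 68921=3.16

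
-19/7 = -2.71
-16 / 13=-1.23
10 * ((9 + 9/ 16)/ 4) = 23.91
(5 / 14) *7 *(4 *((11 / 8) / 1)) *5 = 275 / 4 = 68.75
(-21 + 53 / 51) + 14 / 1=-304 / 51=-5.96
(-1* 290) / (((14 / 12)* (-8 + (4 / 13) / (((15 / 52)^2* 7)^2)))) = 154153125 / 4398818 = 35.04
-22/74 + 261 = 9646/37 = 260.70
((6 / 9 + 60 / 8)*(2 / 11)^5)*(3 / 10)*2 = 0.00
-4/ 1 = -4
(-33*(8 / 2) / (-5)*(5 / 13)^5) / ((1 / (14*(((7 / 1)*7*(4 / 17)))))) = 226380000 / 6311981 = 35.87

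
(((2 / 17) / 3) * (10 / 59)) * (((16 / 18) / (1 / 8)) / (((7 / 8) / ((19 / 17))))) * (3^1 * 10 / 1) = 1945600 / 1074213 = 1.81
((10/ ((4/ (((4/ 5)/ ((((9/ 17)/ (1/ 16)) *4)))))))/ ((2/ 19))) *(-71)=-22933/ 576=-39.81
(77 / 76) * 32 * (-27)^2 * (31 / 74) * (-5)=-34802460 / 703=-49505.63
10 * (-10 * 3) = -300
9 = 9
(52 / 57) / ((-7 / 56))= -416 / 57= -7.30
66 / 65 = 1.02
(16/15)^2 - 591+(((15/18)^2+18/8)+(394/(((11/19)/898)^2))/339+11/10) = 2795632.19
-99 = -99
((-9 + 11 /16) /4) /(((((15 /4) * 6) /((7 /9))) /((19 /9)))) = -17689 /116640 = -0.15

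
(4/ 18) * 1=2/ 9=0.22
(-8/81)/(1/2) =-16/81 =-0.20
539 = 539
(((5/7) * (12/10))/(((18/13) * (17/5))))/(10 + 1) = 65/3927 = 0.02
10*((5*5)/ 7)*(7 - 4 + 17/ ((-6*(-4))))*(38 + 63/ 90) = 287025/ 56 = 5125.45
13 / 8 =1.62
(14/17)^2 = 0.68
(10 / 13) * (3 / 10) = 3 / 13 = 0.23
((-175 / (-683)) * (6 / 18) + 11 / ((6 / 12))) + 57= 162046 / 2049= 79.09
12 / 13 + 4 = 64 / 13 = 4.92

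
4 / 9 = 0.44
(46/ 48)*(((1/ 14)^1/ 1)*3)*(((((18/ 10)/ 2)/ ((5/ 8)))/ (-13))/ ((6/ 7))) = -0.03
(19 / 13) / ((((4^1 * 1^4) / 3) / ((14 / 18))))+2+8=10.85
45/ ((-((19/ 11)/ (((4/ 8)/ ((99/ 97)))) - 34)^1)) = 4365/ 2956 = 1.48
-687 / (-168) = 4.09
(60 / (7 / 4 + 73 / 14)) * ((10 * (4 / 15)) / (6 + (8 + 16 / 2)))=448 / 429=1.04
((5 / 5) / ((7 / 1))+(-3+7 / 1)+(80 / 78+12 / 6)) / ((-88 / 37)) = -3.01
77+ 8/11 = 855/11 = 77.73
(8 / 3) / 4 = 2 / 3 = 0.67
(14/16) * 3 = 2.62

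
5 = 5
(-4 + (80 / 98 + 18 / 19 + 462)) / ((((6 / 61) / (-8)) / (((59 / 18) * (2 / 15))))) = -136934752 / 8379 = -16342.61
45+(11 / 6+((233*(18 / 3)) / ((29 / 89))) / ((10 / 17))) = 6386267 / 870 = 7340.54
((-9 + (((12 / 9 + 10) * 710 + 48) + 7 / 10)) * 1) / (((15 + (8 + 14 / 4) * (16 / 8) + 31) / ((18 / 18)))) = 242591 / 2070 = 117.19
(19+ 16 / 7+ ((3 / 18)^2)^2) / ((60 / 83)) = 29.45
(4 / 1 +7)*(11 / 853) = 121 / 853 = 0.14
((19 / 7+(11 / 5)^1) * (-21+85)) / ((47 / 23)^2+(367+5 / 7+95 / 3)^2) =183431808 / 93029424925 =0.00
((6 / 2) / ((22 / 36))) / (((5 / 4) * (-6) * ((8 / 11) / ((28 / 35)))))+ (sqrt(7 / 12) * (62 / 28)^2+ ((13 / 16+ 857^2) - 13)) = 961 * sqrt(21) / 1176+ 293774437 / 400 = 734439.84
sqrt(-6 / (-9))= sqrt(6) / 3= 0.82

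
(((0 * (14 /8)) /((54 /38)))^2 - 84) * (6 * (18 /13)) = -9072 /13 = -697.85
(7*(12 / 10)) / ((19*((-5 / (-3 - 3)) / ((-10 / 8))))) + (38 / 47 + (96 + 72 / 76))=433519 / 4465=97.09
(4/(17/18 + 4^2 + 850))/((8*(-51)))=-3/265285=-0.00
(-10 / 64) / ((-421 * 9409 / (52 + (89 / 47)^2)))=613945 / 280008528032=0.00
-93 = -93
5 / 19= 0.26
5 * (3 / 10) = 3 / 2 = 1.50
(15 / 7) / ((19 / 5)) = 75 / 133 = 0.56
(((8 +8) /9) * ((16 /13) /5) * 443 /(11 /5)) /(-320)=-1772 /6435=-0.28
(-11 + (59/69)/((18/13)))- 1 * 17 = -34009/1242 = -27.38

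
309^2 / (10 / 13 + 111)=1241253 / 1453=854.27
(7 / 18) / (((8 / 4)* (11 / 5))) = 35 / 396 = 0.09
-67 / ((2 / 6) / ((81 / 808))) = -16281 / 808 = -20.15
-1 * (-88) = 88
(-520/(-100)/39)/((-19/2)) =-4/285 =-0.01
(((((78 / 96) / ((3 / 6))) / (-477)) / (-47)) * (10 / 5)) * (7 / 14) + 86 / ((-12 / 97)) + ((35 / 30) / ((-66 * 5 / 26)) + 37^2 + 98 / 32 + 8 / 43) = 676.99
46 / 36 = 23 / 18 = 1.28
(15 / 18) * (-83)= -415 / 6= -69.17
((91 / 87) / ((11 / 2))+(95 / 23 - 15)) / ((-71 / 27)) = 2115576 / 520927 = 4.06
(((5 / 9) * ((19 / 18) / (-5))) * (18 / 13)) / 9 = -19 / 1053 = -0.02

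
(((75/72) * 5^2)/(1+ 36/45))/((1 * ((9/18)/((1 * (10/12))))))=15625/648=24.11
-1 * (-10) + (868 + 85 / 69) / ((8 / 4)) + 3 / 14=444.83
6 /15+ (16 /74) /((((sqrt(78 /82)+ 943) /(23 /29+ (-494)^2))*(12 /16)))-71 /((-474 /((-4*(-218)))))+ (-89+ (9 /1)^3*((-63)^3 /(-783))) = 359922099705992426 /1545267231695-113233072*sqrt(1599) /58681034115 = 232918.92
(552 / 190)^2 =76176 / 9025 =8.44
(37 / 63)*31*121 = 138787 / 63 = 2202.97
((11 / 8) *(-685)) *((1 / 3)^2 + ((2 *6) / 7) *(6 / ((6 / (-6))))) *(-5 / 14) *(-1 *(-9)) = -24149675 / 784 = -30803.16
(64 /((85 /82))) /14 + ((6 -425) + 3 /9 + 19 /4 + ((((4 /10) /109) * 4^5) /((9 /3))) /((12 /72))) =-401.99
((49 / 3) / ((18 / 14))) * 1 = 343 / 27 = 12.70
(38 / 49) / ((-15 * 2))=-19 / 735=-0.03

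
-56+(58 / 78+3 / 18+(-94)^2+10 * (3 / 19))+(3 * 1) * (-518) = 10712621 / 1482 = 7228.49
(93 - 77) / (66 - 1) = 16 / 65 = 0.25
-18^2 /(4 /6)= -486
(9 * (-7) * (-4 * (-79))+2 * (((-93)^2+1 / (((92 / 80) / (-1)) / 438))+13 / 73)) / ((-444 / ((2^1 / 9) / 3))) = 2830276 / 5031963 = 0.56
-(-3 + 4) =-1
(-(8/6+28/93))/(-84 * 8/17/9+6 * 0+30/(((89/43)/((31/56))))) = -6439328/14307647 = -0.45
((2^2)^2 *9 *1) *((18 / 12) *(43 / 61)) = 9288 / 61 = 152.26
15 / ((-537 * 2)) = -5 / 358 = -0.01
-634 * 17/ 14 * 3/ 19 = -16167/ 133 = -121.56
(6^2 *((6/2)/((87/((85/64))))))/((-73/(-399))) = 305235/33872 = 9.01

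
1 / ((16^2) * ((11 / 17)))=17 / 2816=0.01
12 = 12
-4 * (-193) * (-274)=-211528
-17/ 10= -1.70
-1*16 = -16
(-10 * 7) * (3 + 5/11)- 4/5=-13344/55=-242.62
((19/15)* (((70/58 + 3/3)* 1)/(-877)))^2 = 1478656/145538435025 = 0.00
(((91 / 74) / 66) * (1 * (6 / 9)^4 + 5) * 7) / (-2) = -268177 / 791208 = -0.34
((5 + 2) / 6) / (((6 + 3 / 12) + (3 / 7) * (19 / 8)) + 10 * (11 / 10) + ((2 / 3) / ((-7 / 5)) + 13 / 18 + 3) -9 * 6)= -84 / 2339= -0.04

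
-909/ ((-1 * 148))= 909/ 148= 6.14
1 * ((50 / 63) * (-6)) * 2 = -200 / 21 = -9.52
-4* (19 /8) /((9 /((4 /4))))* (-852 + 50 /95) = 8089 /9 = 898.78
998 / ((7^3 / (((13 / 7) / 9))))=12974 / 21609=0.60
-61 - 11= -72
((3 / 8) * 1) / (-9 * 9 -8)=-3 / 712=-0.00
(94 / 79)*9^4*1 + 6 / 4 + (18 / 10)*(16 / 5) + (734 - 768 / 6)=33259077 / 3950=8420.02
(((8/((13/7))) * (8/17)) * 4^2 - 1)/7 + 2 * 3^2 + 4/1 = 26.49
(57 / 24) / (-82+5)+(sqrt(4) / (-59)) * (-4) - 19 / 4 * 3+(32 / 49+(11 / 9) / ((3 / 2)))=-87081091 / 6869016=-12.68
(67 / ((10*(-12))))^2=4489 / 14400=0.31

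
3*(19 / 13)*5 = 285 / 13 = 21.92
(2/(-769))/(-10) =1/3845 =0.00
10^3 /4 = 250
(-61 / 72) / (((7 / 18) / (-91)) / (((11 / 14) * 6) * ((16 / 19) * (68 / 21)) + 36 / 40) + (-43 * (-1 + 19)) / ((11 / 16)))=1117058657 / 1484386575656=0.00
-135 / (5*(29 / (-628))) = 16956 / 29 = 584.69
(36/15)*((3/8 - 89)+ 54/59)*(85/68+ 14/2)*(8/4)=-4098501/1180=-3473.31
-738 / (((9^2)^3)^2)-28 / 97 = -878669677006 / 3043962782073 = -0.29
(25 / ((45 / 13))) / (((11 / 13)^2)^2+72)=1856465 / 18639297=0.10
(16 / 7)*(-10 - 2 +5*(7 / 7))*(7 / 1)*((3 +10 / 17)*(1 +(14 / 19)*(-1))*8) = -273280 / 323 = -846.07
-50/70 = -5/7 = -0.71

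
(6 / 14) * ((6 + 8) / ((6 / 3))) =3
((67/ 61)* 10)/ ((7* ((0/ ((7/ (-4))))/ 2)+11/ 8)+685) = 5360/ 334951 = 0.02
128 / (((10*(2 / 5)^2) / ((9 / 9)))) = 80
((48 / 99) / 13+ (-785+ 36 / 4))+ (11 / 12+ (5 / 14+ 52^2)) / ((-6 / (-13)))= 366519553 / 72072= 5085.46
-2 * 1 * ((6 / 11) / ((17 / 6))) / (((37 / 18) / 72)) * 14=-188.81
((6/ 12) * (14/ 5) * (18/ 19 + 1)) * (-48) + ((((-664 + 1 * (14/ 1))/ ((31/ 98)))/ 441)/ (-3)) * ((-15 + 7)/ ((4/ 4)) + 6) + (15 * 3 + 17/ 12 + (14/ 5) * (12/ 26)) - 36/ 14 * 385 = -890020091/ 826956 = -1076.26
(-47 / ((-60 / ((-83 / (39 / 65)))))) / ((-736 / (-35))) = -136535 / 26496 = -5.15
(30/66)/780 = 1/1716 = 0.00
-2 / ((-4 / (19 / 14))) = 19 / 28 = 0.68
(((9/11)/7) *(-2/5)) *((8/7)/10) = -72/13475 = -0.01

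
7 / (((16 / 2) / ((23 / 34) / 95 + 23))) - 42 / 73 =36888663 / 1886320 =19.56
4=4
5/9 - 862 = -7753/9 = -861.44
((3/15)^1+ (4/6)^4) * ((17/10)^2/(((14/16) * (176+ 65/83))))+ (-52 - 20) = -10695513598/148564125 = -71.99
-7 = -7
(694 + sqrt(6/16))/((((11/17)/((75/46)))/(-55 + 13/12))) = -95416325/1012 - 274975 *sqrt(6)/8096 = -94368.10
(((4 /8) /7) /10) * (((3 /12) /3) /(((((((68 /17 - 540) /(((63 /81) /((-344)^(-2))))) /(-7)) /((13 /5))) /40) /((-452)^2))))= 137503946944 /9045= 15202205.30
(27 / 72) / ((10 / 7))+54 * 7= 30261 / 80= 378.26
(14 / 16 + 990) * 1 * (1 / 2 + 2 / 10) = 55489 / 80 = 693.61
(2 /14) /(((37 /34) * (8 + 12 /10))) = 85 /5957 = 0.01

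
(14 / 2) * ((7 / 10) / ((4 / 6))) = 147 / 20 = 7.35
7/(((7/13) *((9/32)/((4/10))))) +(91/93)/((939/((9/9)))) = 897039/48515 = 18.49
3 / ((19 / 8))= 24 / 19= 1.26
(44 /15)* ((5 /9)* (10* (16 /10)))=704 /27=26.07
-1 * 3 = -3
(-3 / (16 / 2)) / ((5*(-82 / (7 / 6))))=7 / 6560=0.00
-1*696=-696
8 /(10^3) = 1 /125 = 0.01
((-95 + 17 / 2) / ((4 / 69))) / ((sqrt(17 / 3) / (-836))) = 2494833 * sqrt(51) / 34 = 524019.74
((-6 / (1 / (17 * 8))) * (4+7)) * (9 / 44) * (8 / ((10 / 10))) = -14688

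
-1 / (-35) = 1 / 35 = 0.03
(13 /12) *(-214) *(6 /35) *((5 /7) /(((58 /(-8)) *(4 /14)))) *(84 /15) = 11128 /145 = 76.74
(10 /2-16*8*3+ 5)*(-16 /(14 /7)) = 2992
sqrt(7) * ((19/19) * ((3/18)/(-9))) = -sqrt(7)/54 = -0.05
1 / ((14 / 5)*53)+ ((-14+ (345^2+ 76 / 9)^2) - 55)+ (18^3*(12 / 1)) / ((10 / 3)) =4257920727484097 / 300510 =14168981822.52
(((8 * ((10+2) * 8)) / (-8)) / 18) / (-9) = 16 / 27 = 0.59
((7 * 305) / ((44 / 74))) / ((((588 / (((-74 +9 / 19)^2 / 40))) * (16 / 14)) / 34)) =6807389611 / 277248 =24553.43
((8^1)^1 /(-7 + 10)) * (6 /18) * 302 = 2416 /9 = 268.44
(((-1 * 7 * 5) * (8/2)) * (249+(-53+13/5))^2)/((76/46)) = -317507778/95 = -3342187.14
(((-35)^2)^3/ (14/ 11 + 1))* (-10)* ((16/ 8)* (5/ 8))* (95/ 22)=-174635234375/ 4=-43658808593.75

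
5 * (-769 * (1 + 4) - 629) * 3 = -67110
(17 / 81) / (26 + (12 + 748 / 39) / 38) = 221 / 28242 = 0.01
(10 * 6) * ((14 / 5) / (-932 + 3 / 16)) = -2688 / 14909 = -0.18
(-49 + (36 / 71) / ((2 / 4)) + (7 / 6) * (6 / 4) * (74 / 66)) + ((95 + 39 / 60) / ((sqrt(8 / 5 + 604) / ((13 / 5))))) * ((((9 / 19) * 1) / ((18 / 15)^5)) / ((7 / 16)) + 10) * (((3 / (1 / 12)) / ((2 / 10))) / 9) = 2063.05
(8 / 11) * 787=6296 / 11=572.36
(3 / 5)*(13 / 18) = 13 / 30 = 0.43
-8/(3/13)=-104/3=-34.67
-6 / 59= -0.10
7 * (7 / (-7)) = -7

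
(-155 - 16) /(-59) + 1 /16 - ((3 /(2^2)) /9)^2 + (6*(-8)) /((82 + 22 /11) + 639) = 739025 /255942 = 2.89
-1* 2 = -2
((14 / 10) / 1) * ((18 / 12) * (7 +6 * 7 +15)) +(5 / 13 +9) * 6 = 12396 / 65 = 190.71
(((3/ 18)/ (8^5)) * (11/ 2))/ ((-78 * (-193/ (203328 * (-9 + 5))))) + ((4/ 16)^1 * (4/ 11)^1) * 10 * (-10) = -256964313/ 28261376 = -9.09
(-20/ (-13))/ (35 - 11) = 5/ 78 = 0.06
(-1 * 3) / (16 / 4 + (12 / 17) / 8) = -102 / 139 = -0.73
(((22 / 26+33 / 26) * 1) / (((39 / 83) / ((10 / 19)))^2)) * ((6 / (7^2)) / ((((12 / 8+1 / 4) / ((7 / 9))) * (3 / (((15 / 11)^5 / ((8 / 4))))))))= 64584375000 / 568989273853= 0.11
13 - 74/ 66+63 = 2471/ 33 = 74.88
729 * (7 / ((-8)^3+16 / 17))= -28917 / 2896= -9.99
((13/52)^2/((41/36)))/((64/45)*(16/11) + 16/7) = 31185/2474432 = 0.01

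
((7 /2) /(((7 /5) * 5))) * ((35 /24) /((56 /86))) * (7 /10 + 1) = 731 /384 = 1.90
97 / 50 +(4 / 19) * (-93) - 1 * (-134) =110543 / 950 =116.36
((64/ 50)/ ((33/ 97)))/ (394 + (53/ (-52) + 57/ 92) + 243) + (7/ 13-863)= -3521292550804/ 4082868075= -862.46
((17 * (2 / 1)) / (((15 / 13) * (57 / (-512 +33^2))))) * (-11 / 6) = -546.86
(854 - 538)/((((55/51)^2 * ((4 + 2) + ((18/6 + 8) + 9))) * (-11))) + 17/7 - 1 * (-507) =1539685744/3028025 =508.48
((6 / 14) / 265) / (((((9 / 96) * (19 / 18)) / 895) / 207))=21342528 / 7049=3027.74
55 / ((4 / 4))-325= -270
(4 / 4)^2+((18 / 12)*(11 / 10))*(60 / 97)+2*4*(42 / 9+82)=695.35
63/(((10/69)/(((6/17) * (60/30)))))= 306.85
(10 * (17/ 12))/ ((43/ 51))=1445/ 86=16.80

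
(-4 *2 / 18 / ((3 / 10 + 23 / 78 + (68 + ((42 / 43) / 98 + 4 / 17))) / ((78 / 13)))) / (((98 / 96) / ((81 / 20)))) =-73895328 / 480828019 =-0.15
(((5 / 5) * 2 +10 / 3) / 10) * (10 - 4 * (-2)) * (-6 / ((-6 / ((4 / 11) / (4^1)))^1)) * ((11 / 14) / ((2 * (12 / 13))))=0.37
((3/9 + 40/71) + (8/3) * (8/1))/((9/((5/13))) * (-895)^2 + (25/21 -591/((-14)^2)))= 928060/782523809597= 0.00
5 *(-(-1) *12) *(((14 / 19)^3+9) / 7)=3868500 / 48013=80.57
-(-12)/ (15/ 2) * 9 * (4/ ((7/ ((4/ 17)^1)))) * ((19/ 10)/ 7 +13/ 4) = 8352/ 1225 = 6.82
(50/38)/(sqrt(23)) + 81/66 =25 * sqrt(23)/437 + 27/22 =1.50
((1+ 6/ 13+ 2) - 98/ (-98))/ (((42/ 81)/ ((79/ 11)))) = 61857/ 1001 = 61.80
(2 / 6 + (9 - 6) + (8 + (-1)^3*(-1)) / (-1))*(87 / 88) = -493 / 88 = -5.60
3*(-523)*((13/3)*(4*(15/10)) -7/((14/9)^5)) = -3041636727/76832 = -39588.15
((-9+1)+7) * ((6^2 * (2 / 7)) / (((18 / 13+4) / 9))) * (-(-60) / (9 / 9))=-1031.51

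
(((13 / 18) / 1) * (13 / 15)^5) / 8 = 4826809 / 109350000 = 0.04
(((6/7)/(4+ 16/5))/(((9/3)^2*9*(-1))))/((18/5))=-25/61236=-0.00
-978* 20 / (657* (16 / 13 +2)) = -42380 / 4599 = -9.22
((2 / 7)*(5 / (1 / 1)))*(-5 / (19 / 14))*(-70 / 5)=1400 / 19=73.68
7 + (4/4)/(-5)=6.80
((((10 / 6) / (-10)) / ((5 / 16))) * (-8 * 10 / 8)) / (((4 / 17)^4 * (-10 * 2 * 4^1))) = -83521 / 3840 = -21.75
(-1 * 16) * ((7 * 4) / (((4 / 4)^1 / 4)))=-1792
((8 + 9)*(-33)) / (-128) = 561 / 128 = 4.38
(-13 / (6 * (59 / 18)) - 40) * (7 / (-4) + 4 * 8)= -290279 / 236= -1230.00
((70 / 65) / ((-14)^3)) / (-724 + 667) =1 / 145236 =0.00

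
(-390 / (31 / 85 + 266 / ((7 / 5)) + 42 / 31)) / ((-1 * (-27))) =-342550 / 4546629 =-0.08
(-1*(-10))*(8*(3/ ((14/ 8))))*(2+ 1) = 2880/ 7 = 411.43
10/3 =3.33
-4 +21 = 17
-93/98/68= -93/6664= -0.01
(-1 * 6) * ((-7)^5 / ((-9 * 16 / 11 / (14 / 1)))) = -1294139 / 12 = -107844.92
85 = 85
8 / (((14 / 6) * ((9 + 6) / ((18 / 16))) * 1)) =9 / 35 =0.26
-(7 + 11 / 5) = -46 / 5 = -9.20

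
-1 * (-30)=30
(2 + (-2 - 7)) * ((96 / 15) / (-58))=112 / 145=0.77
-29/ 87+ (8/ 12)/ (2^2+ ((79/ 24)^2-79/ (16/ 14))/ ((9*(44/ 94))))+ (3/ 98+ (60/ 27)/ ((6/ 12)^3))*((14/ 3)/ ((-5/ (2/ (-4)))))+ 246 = 538355210681/ 2120264370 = 253.91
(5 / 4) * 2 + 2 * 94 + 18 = 417 / 2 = 208.50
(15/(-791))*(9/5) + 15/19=11352/15029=0.76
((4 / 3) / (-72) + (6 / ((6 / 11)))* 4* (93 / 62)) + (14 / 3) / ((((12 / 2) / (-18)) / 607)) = -455329 / 54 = -8432.02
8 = 8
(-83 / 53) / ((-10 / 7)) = 581 / 530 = 1.10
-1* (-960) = 960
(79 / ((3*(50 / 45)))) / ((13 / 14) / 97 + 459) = 160923 / 3116675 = 0.05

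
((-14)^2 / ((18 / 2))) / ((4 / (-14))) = -686 / 9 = -76.22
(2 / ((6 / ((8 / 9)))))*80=23.70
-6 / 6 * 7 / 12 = -7 / 12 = -0.58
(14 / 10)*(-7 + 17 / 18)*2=-763 / 45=-16.96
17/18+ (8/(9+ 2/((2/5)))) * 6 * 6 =2711/126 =21.52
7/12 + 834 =10015/12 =834.58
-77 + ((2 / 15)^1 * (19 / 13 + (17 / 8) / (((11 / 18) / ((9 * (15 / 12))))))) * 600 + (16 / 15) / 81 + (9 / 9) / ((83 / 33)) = 45712306219 / 14420835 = 3169.88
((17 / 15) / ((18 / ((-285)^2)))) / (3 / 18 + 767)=30685 / 4603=6.67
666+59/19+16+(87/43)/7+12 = 3988398/5719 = 697.39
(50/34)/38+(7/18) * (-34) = -76649/5814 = -13.18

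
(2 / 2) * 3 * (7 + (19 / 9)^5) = 2889442 / 19683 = 146.80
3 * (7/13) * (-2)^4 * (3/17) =1008/221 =4.56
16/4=4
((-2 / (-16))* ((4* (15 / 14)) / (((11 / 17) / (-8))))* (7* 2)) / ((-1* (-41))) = -2.26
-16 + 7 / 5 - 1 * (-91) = 382 / 5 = 76.40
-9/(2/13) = -117/2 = -58.50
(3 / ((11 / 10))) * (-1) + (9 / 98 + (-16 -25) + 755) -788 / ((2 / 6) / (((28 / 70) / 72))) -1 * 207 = 7943209 / 16170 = 491.23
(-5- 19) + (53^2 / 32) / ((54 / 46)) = 43871 / 864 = 50.78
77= 77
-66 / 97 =-0.68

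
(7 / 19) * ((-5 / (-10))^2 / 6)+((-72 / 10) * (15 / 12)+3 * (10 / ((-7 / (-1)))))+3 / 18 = -14467 / 3192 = -4.53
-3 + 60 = 57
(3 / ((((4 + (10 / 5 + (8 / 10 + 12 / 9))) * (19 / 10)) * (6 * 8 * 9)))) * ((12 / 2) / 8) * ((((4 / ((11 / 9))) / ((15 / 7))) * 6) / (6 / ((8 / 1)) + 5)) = 315 / 586454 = 0.00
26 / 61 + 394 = 24060 / 61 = 394.43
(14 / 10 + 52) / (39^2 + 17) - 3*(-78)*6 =10797027 / 7690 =1404.03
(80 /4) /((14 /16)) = 160 /7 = 22.86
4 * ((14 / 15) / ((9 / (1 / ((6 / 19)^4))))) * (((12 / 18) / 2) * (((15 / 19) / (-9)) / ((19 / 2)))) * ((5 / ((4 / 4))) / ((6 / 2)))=-12635 / 59049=-0.21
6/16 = 3/8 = 0.38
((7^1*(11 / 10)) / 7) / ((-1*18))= -11 / 180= -0.06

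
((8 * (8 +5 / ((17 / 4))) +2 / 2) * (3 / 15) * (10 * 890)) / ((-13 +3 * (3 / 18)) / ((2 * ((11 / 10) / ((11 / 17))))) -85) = -900680 / 603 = -1493.67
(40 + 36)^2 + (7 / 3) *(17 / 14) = 34673 / 6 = 5778.83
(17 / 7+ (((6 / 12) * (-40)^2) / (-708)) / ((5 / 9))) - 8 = -3141 / 413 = -7.61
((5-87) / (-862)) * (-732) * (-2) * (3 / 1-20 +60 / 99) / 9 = -10824328 / 42669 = -253.68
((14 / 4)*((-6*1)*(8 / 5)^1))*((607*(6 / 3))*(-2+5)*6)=-734227.20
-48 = -48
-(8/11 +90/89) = -1702/979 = -1.74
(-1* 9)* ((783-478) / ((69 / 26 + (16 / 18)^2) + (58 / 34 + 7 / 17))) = -98276490 / 199117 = -493.56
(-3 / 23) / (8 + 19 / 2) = -6 / 805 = -0.01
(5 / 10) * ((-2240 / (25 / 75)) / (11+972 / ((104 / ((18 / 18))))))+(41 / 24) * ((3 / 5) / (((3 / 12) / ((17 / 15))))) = -12735287 / 79350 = -160.50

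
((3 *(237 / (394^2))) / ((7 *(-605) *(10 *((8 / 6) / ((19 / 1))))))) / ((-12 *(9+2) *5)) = 13509 / 5785335248000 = 0.00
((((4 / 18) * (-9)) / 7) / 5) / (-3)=2 / 105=0.02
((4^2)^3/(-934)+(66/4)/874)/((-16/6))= 10693479/6530528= 1.64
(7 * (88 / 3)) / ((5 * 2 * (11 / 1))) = 28 / 15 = 1.87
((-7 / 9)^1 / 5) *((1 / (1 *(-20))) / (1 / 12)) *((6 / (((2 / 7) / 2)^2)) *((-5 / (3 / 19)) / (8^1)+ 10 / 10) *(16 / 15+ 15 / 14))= -173.56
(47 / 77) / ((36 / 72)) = 94 / 77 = 1.22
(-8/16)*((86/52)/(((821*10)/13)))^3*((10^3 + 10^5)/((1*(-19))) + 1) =8028696367/168229848944000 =0.00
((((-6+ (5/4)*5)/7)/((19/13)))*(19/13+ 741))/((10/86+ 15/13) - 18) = -70993/65464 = -1.08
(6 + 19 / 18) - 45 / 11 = 587 / 198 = 2.96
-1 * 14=-14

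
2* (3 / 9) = 2 / 3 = 0.67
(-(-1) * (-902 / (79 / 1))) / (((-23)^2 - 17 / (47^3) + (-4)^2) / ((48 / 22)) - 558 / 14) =-0.05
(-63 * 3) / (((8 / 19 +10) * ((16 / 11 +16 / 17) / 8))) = -969 / 16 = -60.56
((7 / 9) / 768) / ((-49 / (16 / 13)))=-1 / 39312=-0.00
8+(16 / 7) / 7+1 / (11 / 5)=4733 / 539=8.78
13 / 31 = 0.42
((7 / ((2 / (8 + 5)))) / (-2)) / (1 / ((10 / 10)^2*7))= -637 / 4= -159.25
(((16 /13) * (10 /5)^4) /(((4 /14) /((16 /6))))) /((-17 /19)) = -136192 /663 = -205.42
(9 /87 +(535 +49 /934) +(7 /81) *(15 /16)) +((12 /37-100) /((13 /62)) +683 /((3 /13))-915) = 5922407205485 /2814127056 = 2104.53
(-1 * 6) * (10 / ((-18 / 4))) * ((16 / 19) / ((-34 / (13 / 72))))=-520 / 8721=-0.06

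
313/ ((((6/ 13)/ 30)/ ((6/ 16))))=61035/ 8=7629.38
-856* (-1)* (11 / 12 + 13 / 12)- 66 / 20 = 17087 / 10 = 1708.70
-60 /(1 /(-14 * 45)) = 37800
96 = 96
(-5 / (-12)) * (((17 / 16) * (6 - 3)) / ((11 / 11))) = 85 / 64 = 1.33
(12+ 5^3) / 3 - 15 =30.67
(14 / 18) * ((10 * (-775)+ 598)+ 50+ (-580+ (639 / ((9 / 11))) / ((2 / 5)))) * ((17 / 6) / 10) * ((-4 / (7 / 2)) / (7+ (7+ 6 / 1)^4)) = 194803 / 3856680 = 0.05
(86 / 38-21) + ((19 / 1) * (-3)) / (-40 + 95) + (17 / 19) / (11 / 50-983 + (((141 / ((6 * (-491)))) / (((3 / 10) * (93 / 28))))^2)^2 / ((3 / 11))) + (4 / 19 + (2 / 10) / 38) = -424422422096008314527413788075 / 21700344257143850568890172146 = -19.56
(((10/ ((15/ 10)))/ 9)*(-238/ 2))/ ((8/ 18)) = -595/ 3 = -198.33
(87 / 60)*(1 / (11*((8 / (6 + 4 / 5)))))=493 / 4400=0.11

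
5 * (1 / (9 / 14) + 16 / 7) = 1210 / 63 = 19.21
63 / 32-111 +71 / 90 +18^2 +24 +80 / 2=402851 / 1440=279.76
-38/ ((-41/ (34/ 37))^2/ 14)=-614992/ 2301289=-0.27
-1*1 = -1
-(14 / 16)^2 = -49 / 64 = -0.77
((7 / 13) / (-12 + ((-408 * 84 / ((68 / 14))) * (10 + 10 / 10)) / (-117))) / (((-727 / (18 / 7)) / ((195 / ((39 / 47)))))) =-2115 / 3078118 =-0.00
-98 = -98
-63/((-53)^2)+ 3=8364/2809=2.98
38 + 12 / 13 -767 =-9465 / 13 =-728.08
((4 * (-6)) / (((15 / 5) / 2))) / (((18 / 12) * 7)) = -32 / 21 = -1.52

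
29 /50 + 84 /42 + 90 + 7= 99.58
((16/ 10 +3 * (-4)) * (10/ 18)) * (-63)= 364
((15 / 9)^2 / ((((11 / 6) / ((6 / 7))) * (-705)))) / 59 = -20 / 640563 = -0.00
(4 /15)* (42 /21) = 8 /15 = 0.53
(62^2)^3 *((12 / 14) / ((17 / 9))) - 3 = 3067212721179 / 119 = 25774896816.63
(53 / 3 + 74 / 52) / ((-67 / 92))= -68494 / 2613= -26.21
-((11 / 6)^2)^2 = -14641 / 1296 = -11.30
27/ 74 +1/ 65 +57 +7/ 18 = 1250413/ 21645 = 57.77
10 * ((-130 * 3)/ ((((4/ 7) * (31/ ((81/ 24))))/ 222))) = -20454525/ 124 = -164955.85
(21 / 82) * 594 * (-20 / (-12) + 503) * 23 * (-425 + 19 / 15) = -153380741976 / 205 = -748198741.35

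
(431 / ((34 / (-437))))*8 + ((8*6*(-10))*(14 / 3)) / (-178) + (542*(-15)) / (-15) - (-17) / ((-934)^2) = -57760824517055 / 1319874628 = -43762.36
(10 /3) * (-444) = -1480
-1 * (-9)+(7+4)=20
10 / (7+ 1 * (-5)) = 5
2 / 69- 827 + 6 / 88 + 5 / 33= -2510017 / 3036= -826.75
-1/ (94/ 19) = -19/ 94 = -0.20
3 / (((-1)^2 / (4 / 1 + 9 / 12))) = 57 / 4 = 14.25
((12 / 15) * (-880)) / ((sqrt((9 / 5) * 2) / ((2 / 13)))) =-57.08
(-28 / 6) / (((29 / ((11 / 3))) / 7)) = -1078 / 261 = -4.13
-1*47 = -47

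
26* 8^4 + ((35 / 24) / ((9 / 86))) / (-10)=23002835 / 216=106494.61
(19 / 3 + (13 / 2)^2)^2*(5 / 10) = 339889 / 288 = 1180.17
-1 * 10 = -10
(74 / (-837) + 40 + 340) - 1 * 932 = -462098 / 837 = -552.09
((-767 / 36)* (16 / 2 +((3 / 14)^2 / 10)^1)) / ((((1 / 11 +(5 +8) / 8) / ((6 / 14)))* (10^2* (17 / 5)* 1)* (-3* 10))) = 132368093 / 31697316000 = 0.00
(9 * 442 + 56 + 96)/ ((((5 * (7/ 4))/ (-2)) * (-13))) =944/ 13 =72.62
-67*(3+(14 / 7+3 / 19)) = -6566 / 19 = -345.58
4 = 4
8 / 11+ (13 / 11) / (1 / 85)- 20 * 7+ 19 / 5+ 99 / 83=-154413 / 4565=-33.83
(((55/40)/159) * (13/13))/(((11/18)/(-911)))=-2733/212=-12.89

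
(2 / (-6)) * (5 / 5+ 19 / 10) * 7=-203 / 30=-6.77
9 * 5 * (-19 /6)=-285 /2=-142.50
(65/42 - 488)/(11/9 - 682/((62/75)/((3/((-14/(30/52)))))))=-1593618/338129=-4.71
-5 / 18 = -0.28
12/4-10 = -7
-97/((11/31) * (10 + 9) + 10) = -3007/519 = -5.79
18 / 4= 9 / 2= 4.50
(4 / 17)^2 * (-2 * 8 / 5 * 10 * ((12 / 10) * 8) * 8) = -196608 / 1445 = -136.06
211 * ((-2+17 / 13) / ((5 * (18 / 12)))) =-1266 / 65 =-19.48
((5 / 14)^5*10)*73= 1140625 / 268912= 4.24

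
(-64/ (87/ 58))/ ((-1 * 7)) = 128/ 21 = 6.10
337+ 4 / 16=1349 / 4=337.25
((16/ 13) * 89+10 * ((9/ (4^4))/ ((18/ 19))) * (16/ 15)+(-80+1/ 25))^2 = 218648824801/ 243360000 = 898.46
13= 13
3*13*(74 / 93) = 962 / 31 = 31.03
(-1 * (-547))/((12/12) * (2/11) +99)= 6017/1091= 5.52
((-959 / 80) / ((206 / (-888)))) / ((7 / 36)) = 265.75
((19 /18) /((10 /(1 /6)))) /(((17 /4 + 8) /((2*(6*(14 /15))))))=76 /4725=0.02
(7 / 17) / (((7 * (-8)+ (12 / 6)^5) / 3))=-7 / 136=-0.05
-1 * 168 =-168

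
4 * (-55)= -220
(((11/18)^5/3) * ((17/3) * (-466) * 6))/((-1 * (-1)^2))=637923011/1417176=450.14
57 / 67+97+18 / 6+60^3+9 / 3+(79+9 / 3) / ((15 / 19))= 217288756 / 1005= 216207.72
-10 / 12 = -5 / 6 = -0.83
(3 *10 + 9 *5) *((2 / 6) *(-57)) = -1425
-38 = -38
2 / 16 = 1 / 8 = 0.12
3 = 3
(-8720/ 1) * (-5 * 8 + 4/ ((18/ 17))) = 2842720/ 9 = 315857.78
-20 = -20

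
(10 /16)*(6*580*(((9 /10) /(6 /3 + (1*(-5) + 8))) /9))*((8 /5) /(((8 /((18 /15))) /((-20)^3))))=-83520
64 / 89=0.72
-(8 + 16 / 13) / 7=-120 / 91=-1.32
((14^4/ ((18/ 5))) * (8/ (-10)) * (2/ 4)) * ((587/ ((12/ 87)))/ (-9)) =2018381.38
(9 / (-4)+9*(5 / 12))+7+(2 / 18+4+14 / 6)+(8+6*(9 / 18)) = 25.94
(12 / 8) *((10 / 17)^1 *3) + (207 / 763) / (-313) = 2.65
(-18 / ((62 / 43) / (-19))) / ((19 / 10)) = 3870 / 31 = 124.84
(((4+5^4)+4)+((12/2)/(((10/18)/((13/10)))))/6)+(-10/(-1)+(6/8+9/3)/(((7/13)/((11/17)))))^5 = 392814720341277542321/610906536934400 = 643002.97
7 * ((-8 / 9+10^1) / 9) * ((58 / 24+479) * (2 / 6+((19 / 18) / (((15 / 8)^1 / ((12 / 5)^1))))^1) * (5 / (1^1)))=628381621 / 21870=28732.58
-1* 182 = -182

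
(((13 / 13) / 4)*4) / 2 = 1 / 2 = 0.50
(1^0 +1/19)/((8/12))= 30/19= 1.58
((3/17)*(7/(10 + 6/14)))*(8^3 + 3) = 75705/1241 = 61.00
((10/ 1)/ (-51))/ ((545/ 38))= -76/ 5559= -0.01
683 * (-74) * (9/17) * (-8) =3639024/17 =214060.24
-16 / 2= -8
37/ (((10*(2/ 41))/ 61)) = 92537/ 20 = 4626.85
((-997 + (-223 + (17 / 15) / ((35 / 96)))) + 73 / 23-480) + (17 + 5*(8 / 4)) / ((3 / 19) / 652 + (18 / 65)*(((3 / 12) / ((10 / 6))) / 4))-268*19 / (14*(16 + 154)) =1648965211632 / 1951686275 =844.89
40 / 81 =0.49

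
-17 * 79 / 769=-1343 / 769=-1.75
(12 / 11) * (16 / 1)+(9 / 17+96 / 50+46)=65.90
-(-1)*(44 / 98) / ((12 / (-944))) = -5192 / 147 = -35.32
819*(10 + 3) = 10647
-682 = -682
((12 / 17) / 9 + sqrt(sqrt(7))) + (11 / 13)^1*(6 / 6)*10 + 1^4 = 7^(1 / 4) + 6325 / 663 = 11.17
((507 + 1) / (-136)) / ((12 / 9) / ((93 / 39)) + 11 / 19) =-3.28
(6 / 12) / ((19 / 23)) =23 / 38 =0.61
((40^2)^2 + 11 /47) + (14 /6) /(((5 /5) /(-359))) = 360841922 /141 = 2559162.57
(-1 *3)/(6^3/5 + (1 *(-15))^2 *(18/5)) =-5/1422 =-0.00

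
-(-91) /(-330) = -91 /330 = -0.28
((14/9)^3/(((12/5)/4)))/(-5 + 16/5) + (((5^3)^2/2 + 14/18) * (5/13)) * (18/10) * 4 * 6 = 129817.13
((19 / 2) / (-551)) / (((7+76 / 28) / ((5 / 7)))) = -5 / 3944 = -0.00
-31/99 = -0.31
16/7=2.29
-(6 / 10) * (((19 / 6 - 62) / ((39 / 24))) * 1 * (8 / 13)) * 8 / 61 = 90368 / 51545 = 1.75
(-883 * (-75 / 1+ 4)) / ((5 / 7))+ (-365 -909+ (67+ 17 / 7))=3029797 / 35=86565.63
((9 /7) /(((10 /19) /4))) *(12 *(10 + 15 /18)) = 8892 /7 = 1270.29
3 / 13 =0.23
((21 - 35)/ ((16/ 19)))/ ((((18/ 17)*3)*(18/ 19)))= -42959/ 7776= -5.52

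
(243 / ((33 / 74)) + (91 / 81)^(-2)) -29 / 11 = 49468336 / 91091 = 543.07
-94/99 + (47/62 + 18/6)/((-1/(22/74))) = -469373/227106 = -2.07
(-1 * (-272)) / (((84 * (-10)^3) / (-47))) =799 / 5250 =0.15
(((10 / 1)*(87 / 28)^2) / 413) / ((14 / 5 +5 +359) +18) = 189225 / 311487904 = 0.00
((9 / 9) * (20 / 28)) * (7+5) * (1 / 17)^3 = 60 / 34391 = 0.00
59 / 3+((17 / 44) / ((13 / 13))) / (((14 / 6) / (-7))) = 2443 / 132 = 18.51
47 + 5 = 52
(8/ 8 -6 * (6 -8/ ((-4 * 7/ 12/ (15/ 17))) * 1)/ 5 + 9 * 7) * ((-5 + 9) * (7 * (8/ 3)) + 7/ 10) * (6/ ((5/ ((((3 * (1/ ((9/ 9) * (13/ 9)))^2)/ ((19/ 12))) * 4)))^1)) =369002304/ 21125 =17467.56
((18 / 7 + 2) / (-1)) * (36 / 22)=-576 / 77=-7.48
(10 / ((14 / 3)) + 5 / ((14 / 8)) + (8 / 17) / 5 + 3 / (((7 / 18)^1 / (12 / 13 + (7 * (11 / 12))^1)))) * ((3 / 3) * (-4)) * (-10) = 3818924 / 1547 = 2468.60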